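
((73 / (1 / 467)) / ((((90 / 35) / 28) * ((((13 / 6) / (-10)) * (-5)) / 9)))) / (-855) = -13363672 / 3705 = -3606.93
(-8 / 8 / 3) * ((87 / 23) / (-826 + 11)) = 29 / 18745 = 0.00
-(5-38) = 33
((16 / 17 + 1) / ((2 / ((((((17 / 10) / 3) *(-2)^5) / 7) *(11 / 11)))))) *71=-6248 / 35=-178.51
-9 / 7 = -1.29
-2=-2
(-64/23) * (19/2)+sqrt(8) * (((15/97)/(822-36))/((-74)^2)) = -608/23+5 * sqrt(2)/69583532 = -26.43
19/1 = 19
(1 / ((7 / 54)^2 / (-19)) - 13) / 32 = -56041 / 1568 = -35.74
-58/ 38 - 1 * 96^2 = -175133/ 19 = -9217.53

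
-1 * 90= -90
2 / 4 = 1 / 2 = 0.50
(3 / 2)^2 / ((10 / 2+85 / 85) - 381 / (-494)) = 741 / 2230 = 0.33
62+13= 75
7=7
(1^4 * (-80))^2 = 6400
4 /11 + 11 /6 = 145 /66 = 2.20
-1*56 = -56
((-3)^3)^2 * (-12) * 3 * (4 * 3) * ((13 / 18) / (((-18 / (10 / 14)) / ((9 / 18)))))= 31590 / 7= 4512.86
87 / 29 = 3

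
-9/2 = -4.50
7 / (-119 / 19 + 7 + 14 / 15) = 285 / 68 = 4.19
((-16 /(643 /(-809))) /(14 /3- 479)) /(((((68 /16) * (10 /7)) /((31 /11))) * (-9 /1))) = 5617696 /2566544145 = 0.00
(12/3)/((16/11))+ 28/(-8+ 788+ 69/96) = 39771/14276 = 2.79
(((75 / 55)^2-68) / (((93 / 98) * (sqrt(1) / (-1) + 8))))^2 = 99.13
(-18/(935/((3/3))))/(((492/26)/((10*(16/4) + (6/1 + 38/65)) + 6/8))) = -0.05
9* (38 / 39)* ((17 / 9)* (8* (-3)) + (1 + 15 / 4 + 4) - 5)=-9481 / 26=-364.65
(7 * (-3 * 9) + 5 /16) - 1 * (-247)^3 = 241104549 /16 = 15069034.31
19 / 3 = 6.33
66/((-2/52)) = -1716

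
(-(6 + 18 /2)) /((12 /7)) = -8.75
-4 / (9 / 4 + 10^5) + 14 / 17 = 5599854 / 6800153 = 0.82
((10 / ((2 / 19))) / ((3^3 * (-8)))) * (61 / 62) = -5795 / 13392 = -0.43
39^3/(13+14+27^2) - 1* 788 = -19867/28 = -709.54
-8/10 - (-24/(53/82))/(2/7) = 34228/265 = 129.16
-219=-219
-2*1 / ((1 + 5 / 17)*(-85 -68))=0.01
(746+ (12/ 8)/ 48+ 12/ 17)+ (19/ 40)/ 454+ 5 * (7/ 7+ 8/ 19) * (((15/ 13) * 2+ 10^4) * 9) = 97661036995187/ 152507680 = 640367.99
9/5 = 1.80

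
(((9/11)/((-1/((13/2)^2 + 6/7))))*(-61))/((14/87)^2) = 5015544867/60368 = 83082.84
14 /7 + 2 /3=8 /3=2.67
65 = 65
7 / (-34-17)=-7 / 51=-0.14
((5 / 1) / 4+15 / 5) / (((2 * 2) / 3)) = 51 / 16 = 3.19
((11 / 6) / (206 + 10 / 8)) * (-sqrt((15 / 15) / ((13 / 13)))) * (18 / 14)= -66 / 5803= -0.01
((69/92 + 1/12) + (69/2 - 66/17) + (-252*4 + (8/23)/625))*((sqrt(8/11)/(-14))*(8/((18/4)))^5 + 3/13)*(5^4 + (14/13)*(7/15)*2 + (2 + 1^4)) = -87813366676352/619490625 + 92078988776022474752*sqrt(22)/650003826346875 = 522689.38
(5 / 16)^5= 3125 / 1048576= 0.00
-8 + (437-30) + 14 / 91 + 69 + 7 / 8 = 48779 / 104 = 469.03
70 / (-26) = -35 / 13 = -2.69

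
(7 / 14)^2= 1 / 4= 0.25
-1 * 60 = -60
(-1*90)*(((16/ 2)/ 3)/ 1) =-240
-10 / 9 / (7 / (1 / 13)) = -0.01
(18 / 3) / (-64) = -3 / 32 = -0.09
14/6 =7/3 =2.33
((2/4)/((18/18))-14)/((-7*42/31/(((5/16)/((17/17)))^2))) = 0.14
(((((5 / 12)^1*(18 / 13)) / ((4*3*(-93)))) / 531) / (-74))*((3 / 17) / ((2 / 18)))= 5 / 239291728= 0.00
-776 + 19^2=-415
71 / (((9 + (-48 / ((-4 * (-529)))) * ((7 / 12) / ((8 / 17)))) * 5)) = 300472 / 189845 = 1.58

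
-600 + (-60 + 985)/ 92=-54275/ 92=-589.95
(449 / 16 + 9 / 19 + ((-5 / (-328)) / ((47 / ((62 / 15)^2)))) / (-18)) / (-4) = -7.13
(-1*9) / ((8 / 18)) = -81 / 4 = -20.25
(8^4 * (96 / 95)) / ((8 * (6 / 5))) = 8192 / 19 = 431.16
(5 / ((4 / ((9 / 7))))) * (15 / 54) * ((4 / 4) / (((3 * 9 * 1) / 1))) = 25 / 1512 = 0.02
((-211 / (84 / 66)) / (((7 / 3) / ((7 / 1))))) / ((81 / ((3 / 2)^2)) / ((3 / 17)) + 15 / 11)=-25531 / 10542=-2.42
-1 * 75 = -75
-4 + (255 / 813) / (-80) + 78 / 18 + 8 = 8.33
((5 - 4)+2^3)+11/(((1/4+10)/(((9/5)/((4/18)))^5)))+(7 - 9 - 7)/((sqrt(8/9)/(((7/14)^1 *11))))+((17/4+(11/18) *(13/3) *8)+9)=1036777035847/27675000 - 297 *sqrt(2)/8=37410.08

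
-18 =-18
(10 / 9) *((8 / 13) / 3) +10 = 3590 / 351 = 10.23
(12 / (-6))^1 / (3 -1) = -1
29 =29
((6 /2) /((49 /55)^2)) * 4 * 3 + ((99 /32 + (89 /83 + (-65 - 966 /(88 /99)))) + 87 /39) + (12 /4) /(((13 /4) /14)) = -1087.07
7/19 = 0.37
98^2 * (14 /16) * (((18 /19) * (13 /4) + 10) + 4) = 10907743 /76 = 143522.93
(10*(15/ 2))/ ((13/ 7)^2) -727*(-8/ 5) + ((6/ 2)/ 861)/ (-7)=2011568666/ 1697605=1184.95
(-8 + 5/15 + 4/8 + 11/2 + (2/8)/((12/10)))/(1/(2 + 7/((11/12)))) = -1855/132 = -14.05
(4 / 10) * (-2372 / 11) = -4744 / 55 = -86.25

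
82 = 82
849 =849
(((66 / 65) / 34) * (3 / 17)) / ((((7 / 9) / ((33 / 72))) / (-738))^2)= 14679653571 / 14727440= 996.76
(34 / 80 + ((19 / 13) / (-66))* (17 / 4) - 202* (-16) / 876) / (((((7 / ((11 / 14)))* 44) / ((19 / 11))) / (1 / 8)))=47844413 / 21606224640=0.00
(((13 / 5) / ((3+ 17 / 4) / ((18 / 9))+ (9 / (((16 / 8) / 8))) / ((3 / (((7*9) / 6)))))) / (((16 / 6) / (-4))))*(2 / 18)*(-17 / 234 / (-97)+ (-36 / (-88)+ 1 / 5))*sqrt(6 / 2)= -1522636*sqrt(3) / 746873325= -0.00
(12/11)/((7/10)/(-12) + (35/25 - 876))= -1440/1154549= -0.00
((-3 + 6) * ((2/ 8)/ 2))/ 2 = 0.19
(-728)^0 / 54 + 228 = 12313 / 54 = 228.02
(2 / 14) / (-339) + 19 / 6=5009 / 1582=3.17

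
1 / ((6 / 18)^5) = 243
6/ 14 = 3/ 7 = 0.43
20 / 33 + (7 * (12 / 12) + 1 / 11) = 7.70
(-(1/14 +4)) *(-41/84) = 779/392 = 1.99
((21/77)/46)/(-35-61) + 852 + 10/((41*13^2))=95589756527/112194368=852.00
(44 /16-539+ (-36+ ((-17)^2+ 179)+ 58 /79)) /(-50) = 2.07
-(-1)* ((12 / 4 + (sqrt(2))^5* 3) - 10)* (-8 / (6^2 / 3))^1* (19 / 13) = 266 / 39 - 152* sqrt(2) / 13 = -9.71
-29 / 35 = -0.83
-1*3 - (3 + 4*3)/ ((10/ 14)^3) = -1104/ 25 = -44.16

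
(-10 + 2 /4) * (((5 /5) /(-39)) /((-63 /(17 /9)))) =-323 /44226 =-0.01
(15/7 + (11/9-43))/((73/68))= -169796/4599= -36.92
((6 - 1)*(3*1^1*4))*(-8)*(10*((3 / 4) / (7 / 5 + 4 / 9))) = -162000 / 83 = -1951.81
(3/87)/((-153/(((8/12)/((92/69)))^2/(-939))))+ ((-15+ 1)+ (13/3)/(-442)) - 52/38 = -4869392939/316642068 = -15.38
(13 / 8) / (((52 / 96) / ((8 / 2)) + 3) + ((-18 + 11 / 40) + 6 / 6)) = -780 / 6523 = -0.12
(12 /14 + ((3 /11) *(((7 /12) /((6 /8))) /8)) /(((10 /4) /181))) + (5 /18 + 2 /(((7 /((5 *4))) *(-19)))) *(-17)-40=-9699497 /263340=-36.83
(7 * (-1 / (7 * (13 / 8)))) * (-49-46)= 760 / 13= 58.46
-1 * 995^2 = -990025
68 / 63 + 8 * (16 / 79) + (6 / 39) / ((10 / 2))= 883294 / 323505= 2.73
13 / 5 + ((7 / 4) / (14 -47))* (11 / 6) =901 / 360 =2.50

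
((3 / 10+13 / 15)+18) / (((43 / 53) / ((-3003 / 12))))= -6101095 / 1032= -5911.91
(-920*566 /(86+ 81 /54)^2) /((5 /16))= -6665216 /30625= -217.64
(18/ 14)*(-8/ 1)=-72/ 7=-10.29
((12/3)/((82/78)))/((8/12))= 234/41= 5.71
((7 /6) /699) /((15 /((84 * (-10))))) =-196 /2097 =-0.09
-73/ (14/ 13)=-949/ 14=-67.79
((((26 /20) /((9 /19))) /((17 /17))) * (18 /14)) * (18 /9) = 7.06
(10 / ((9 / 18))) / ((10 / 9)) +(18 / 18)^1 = 19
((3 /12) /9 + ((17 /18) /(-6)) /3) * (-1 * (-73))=-146 /81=-1.80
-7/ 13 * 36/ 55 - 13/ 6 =-2.52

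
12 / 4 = 3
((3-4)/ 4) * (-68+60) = 2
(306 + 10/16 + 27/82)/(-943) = -100681/309304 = -0.33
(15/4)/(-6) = -5/8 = -0.62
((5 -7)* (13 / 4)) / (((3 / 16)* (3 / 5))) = -520 / 9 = -57.78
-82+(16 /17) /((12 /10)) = -81.22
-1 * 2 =-2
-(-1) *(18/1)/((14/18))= 162/7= 23.14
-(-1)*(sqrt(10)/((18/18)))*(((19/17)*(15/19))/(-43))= -15*sqrt(10)/731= -0.06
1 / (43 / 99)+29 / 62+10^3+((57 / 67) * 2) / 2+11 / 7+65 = 1338119151 / 1250354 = 1070.19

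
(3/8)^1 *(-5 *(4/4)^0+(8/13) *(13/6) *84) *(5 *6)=1203.75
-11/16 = -0.69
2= 2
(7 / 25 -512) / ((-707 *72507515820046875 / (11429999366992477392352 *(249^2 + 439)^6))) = 79227856543936169020897956023349900404885743992832 / 11717214556519575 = 6761663035337438601163779000000000.00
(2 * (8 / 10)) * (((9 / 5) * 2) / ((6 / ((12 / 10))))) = 144 / 125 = 1.15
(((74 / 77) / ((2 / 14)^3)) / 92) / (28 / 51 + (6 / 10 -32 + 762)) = 12495 / 2549734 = 0.00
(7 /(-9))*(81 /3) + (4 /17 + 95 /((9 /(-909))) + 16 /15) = -2451748 /255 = -9614.70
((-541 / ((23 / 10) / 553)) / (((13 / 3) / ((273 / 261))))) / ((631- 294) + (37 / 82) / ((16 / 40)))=-3434506040 / 36987151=-92.86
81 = 81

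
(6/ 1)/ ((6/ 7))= 7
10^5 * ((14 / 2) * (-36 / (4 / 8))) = -50400000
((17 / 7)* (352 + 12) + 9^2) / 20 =193 / 4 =48.25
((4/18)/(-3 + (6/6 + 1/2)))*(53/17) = -212/459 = -0.46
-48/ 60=-4/ 5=-0.80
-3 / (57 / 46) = -46 / 19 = -2.42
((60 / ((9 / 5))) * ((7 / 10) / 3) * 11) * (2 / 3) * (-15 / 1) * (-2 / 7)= 2200 / 9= 244.44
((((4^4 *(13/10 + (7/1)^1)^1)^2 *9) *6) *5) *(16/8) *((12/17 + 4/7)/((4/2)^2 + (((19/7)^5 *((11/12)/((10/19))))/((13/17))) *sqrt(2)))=-72783848524208412064481280/1315662469161846497753 + 359148880277212794282049536 *sqrt(2)/77391909950696852809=6507551.18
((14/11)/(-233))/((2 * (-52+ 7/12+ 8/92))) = 1932/36310021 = 0.00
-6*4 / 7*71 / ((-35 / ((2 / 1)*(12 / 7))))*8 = 327168 / 1715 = 190.77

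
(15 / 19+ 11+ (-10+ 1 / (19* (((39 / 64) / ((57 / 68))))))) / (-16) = -3909 / 33592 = -0.12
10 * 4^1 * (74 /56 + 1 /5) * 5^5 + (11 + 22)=1331481 /7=190211.57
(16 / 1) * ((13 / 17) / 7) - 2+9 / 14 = 93 / 238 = 0.39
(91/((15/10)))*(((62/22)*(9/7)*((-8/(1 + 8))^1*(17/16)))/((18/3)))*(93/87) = -36.99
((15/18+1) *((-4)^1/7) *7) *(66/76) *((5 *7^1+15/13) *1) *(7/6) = -199045/741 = -268.62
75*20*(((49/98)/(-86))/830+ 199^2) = 59401499.99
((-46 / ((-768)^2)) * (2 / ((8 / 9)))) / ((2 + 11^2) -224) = 23 / 13238272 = 0.00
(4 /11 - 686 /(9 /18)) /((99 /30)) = -150880 /363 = -415.65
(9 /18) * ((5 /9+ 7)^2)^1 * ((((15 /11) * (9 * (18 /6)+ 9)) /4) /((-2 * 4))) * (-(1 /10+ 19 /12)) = 29189 /396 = 73.71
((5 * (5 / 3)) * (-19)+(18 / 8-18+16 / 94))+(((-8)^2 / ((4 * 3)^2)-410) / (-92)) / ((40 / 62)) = -64994779 / 389160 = -167.01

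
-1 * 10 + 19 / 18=-161 / 18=-8.94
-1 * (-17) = 17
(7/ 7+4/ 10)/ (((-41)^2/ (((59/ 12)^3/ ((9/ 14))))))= 10063571/ 65357280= 0.15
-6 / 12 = -1 / 2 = -0.50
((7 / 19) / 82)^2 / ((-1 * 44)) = -49 / 106804016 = -0.00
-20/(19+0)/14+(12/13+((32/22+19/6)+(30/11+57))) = 7439819/114114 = 65.20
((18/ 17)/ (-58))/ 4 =-9/ 1972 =-0.00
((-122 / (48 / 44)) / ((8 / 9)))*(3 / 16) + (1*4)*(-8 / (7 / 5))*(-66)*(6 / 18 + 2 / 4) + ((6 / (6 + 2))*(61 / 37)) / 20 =408967991 / 331520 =1233.61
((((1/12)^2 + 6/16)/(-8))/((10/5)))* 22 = -605/1152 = -0.53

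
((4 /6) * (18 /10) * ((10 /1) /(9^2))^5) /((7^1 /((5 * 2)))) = 400000 /8135830269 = 0.00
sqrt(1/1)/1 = 1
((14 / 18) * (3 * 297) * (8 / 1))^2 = 30735936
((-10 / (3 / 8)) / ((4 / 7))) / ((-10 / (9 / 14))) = 3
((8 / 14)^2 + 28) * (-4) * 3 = -16656 / 49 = -339.92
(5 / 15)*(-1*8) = -8 / 3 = -2.67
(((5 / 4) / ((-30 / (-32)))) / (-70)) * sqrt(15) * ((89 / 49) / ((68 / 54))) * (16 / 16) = -801 * sqrt(15) / 29155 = -0.11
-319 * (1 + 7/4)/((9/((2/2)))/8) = -7018/9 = -779.78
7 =7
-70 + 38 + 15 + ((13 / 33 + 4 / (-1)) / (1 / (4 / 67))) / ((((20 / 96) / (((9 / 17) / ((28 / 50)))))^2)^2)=-134487437111 / 1241962183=-108.29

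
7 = 7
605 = 605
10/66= 5/33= 0.15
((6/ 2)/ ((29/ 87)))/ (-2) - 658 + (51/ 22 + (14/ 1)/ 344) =-1248987/ 1892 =-660.14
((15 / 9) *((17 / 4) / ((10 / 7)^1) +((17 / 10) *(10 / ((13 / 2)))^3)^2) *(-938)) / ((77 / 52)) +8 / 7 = -1246380205249 / 28589561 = -43595.64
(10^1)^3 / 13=1000 / 13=76.92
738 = 738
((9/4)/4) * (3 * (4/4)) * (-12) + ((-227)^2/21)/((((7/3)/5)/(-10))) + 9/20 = -12887101/245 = -52600.41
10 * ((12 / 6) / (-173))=-20 / 173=-0.12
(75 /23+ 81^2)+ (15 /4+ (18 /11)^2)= 6570.69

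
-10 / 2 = -5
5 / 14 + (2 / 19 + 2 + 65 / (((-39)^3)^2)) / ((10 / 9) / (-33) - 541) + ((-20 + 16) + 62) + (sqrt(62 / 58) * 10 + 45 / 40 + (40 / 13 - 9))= 10 * sqrt(899) / 29 + 91791895263044281 / 1713968737783848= 63.89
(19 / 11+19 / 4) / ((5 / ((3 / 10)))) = 171 / 440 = 0.39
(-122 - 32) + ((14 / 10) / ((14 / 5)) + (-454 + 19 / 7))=-8467 / 14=-604.79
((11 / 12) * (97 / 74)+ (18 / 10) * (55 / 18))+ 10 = 14831 / 888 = 16.70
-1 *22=-22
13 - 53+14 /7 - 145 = -183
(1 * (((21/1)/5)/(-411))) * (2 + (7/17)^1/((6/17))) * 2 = -133/2055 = -0.06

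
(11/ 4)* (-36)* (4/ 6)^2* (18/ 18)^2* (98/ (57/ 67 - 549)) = 144452/ 18363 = 7.87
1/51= 0.02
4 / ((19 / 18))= 72 / 19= 3.79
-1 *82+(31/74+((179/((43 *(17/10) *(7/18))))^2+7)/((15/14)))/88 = -29778214893461/365374677360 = -81.50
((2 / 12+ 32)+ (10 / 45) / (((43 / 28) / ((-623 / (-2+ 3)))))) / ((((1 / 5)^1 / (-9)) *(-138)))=-224395 / 11868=-18.91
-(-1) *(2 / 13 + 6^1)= 80 / 13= 6.15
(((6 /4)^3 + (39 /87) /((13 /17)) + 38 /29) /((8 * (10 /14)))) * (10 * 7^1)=59927 /928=64.58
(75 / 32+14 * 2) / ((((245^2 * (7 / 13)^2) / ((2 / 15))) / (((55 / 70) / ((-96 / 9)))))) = -1805089 / 105413504000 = -0.00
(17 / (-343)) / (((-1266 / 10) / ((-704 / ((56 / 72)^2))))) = -1615680 / 3546277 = -0.46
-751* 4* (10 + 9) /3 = -57076 /3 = -19025.33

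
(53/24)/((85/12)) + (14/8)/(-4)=-171/1360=-0.13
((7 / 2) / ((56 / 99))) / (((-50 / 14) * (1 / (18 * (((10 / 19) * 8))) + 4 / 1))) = -12474 / 28895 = -0.43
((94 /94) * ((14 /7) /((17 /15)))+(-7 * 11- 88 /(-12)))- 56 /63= -68.79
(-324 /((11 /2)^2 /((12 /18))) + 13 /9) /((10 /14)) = -43421 /5445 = -7.97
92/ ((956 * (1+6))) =0.01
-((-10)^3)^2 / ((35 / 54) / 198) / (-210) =71280000 / 49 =1454693.88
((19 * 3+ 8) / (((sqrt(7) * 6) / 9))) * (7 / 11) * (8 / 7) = 780 * sqrt(7) / 77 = 26.80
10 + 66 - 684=-608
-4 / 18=-2 / 9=-0.22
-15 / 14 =-1.07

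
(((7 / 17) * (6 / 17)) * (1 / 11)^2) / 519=14 / 6049637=0.00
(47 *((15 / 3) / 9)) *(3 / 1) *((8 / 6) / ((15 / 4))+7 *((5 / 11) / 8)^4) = 45106344197 / 1619177472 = 27.86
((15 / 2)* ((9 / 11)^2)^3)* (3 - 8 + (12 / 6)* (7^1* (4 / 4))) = 71744535 / 3543122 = 20.25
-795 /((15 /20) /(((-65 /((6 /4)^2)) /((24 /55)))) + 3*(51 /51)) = -1894750 /7123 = -266.00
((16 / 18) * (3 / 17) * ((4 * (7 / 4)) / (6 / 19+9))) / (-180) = -266 / 406215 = -0.00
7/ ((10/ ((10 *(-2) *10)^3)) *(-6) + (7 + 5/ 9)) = 0.93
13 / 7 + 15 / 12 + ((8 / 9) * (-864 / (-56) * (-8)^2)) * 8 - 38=6986.82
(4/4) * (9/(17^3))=9/4913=0.00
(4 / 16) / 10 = 1 / 40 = 0.02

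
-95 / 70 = -19 / 14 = -1.36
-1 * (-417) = 417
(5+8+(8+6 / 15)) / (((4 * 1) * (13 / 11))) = 4.53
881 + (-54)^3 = -156583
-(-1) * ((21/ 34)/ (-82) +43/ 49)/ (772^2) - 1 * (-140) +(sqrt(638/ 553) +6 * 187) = sqrt(352814)/ 553 +102750230673351/ 81418566208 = 1263.07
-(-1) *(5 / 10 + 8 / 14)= 15 / 14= 1.07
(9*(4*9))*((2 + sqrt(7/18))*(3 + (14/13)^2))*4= 151848*sqrt(14)/169 + 1822176/169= 14144.02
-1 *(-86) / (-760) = -43 / 380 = -0.11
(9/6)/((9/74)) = 37/3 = 12.33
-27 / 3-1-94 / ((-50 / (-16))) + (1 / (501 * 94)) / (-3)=-141564589 / 3532050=-40.08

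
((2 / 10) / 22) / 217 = 1 / 23870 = 0.00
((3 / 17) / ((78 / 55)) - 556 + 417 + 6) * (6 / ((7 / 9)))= -1585737 / 1547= -1025.04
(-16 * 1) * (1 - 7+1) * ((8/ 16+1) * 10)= 1200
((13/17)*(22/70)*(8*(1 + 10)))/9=12584/5355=2.35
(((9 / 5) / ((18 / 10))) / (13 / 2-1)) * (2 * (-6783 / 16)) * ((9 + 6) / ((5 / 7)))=-142443 / 44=-3237.34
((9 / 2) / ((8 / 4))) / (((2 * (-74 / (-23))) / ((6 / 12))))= 207 / 1184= 0.17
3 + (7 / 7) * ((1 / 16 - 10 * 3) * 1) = -26.94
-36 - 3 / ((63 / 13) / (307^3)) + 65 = -376147150 / 21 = -17911769.05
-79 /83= -0.95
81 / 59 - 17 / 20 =617 / 1180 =0.52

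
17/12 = 1.42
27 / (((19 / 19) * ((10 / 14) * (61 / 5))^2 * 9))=147 / 3721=0.04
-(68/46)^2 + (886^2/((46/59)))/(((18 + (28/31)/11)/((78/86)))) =3541502017243/70129001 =50499.82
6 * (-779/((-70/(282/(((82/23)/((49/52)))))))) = 1293957/260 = 4976.76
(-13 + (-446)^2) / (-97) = -198903 / 97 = -2050.55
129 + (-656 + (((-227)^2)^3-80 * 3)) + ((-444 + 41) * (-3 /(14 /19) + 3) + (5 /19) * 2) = 36394585688475447 /266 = 136821750708554.31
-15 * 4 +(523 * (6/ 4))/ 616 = -72351/ 1232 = -58.73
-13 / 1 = -13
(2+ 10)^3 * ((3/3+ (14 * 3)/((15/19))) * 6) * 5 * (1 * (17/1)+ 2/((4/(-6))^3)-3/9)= 27863136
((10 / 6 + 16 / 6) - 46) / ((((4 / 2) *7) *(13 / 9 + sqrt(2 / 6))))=-4875 / 1988 + 1125 *sqrt(3) / 1988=-1.47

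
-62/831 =-0.07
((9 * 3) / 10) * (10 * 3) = 81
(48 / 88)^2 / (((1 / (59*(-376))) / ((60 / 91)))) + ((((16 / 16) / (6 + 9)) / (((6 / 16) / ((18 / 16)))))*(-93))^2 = -1102701861 / 275275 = -4005.82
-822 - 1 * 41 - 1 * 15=-878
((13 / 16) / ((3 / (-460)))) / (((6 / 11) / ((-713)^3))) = 82788491807.85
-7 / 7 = -1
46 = 46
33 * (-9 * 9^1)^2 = 216513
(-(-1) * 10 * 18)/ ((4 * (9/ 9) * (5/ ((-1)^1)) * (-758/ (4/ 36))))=1/ 758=0.00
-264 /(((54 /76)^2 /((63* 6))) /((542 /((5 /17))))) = -16391779712 /45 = -364261771.38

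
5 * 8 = 40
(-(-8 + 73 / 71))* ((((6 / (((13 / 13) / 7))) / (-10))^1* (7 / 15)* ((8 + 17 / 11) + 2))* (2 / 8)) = -56007 / 1420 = -39.44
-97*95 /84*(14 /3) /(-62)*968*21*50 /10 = 78051050 /93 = 839258.60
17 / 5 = 3.40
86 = 86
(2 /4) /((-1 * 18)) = -1 /36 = -0.03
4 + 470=474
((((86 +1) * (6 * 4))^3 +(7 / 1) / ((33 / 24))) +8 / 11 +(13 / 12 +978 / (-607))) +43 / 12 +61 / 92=16775749856940851 / 1842852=9103145481.54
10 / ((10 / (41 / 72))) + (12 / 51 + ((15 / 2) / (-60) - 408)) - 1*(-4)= -61708 / 153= -403.32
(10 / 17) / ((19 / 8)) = 80 / 323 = 0.25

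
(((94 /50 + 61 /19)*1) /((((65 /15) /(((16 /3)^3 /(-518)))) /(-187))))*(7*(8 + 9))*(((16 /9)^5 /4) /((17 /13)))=80918257598464 /3113358525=25990.66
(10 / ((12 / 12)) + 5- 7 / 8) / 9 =113 / 72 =1.57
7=7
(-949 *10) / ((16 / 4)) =-4745 / 2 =-2372.50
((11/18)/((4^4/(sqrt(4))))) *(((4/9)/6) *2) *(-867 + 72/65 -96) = -76417/112320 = -0.68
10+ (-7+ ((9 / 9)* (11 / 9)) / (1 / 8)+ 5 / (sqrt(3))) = 5* sqrt(3) / 3+ 115 / 9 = 15.66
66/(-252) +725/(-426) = -976/497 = -1.96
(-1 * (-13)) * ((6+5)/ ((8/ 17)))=2431/ 8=303.88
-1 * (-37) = 37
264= 264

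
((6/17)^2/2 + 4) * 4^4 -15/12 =1200731/1156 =1038.69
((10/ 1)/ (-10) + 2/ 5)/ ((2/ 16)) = -24/ 5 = -4.80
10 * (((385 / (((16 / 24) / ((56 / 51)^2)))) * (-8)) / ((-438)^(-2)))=-3088330291200 / 289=-10686263983.39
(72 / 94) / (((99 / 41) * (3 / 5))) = 0.53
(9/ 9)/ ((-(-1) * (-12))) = -1/ 12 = -0.08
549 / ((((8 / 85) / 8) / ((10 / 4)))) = 233325 / 2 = 116662.50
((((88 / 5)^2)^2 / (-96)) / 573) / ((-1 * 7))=1874048 / 7520625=0.25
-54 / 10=-27 / 5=-5.40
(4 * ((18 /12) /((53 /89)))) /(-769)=-534 /40757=-0.01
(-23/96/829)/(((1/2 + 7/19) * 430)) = -437/564648480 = -0.00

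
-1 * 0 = 0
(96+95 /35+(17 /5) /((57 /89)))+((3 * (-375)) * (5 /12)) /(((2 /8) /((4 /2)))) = -7273724 /1995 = -3645.98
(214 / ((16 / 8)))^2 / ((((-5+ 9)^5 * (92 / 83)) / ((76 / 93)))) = 18055073 / 2190336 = 8.24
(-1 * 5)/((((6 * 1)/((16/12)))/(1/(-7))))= 10/63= 0.16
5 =5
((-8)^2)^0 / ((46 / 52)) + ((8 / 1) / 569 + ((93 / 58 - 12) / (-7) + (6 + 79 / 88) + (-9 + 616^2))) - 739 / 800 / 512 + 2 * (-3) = 4541966557941461931 / 11969851801600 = 379450.53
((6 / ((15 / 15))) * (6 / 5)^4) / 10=3888 / 3125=1.24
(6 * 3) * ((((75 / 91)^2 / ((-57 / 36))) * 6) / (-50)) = 145800 / 157339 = 0.93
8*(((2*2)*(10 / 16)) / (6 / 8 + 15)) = 80 / 63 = 1.27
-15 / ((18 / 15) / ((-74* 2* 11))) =20350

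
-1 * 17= -17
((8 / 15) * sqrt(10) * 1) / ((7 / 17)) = 136 * sqrt(10) / 105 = 4.10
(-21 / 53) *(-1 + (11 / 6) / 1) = -35 / 106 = -0.33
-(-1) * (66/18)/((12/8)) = 2.44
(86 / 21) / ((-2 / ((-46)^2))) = -90988 / 21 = -4332.76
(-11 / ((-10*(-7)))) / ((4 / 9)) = -99 / 280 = -0.35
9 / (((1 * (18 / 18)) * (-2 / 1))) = -9 / 2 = -4.50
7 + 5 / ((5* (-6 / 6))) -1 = 5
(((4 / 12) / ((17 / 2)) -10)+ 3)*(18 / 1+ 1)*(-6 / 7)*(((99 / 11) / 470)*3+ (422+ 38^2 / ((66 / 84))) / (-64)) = -3933768987 / 984368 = -3996.24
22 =22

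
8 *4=32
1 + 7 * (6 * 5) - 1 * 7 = 204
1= 1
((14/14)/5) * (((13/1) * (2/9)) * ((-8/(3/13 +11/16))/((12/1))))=-10816/25785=-0.42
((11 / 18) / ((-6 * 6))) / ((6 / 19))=-209 / 3888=-0.05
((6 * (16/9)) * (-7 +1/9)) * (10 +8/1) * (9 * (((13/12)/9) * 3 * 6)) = -25792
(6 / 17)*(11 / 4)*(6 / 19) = 99 / 323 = 0.31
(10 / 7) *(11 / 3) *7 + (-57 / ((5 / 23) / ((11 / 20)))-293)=-120163 / 300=-400.54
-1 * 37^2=-1369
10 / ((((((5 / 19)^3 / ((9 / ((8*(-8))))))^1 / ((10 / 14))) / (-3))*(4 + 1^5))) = 185193 / 5600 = 33.07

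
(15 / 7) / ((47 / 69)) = 1035 / 329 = 3.15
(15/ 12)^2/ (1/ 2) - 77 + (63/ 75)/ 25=-369207/ 5000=-73.84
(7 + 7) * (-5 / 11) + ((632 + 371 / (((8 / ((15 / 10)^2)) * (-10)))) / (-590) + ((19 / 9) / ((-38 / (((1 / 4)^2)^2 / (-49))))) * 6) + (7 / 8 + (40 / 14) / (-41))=-6.61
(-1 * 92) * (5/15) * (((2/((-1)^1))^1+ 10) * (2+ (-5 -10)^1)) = 9568/3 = 3189.33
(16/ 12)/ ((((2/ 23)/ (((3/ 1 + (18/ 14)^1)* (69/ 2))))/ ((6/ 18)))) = 5290/ 7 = 755.71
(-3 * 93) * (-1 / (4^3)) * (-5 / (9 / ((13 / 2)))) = -2015 / 128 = -15.74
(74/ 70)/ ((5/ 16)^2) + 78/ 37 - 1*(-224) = 7670714/ 32375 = 236.93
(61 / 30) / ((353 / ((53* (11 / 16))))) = 35563 / 169440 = 0.21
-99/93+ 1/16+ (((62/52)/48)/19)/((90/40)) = -3312571/3307824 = -1.00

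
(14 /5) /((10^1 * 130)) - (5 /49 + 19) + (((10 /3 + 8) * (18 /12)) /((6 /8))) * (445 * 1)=4809780029 /477750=10067.57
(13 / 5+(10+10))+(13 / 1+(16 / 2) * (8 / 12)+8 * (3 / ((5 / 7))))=1118 / 15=74.53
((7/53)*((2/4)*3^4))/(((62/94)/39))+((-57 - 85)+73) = 812577/3286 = 247.28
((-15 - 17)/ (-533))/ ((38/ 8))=128/ 10127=0.01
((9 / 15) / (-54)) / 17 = -1 / 1530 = -0.00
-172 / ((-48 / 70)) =1505 / 6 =250.83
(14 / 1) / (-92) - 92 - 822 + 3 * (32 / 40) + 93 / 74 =-3874158 / 4255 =-910.50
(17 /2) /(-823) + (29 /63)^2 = 1316813 /6532974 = 0.20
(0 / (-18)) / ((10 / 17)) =0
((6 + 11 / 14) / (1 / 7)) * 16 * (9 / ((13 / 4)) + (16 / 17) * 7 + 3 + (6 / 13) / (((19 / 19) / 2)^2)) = 2385640 / 221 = 10794.75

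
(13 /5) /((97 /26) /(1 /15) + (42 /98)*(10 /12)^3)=85176 /1841425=0.05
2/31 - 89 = -2757/31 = -88.94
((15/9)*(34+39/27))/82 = 1595/2214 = 0.72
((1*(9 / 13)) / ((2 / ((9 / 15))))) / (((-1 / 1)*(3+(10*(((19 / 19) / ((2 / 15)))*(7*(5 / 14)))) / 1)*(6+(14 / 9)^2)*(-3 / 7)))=1701 / 5629910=0.00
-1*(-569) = 569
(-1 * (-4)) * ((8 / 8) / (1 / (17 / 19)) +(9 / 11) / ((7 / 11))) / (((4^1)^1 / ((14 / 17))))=1.80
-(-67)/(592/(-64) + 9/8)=-536/65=-8.25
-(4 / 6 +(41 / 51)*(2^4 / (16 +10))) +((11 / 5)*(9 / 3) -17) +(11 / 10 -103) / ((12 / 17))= -4134991 / 26520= -155.92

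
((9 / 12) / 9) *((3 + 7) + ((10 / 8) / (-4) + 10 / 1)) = 105 / 64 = 1.64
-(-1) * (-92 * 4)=-368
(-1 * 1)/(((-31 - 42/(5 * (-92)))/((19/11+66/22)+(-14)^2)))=507840/78199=6.49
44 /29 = 1.52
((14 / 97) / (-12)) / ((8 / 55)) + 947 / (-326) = -2267371 / 758928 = -2.99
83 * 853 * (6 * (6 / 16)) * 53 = 33771123 / 4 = 8442780.75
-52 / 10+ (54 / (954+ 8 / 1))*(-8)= -13586 / 2405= -5.65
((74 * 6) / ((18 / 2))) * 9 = 444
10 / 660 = 1 / 66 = 0.02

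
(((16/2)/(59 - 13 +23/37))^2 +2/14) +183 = 3815364562/20829375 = 183.17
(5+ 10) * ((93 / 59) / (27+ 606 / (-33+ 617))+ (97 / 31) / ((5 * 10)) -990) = -741125192499 / 49913410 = -14848.22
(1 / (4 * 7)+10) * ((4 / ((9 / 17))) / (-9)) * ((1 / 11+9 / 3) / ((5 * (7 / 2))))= -324836 / 218295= -1.49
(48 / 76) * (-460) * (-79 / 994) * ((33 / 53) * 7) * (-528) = -3799128960 / 71497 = -53136.90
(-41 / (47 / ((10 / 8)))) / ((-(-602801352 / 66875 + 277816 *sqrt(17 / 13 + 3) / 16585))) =-7677165682996875 / 63461285233459976032 - 1097460546875 *sqrt(182) / 31730642616729988016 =-0.00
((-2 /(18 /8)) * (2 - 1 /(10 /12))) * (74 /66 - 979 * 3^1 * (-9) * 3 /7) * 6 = -167496064 /3465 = -48339.41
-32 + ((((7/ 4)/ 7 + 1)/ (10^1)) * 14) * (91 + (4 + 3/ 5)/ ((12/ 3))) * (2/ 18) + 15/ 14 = -13.01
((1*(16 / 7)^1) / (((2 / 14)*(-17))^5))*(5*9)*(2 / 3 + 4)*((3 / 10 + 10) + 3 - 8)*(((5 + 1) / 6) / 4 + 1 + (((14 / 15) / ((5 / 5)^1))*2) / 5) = -1735221908 / 35496425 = -48.88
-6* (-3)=18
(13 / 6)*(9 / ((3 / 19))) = 247 / 2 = 123.50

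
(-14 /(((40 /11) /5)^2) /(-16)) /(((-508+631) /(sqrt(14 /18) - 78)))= -1.04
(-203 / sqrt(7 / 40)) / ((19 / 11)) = -638 * sqrt(70) / 19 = -280.94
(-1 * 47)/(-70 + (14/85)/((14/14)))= 3995/5936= 0.67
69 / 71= 0.97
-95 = -95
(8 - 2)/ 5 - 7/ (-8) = 83/ 40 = 2.08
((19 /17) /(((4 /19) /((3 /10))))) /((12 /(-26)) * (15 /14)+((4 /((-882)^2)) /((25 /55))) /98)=-134166801951 /41657820476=-3.22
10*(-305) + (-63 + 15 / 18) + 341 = -16627 / 6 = -2771.17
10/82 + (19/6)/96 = 3659/23616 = 0.15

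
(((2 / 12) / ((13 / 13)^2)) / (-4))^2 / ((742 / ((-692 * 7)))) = -173 / 15264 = -0.01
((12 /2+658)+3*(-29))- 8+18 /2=578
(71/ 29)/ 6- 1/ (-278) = 4978/ 12093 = 0.41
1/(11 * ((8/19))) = 19/88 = 0.22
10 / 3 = 3.33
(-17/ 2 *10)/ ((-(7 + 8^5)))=17/ 6555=0.00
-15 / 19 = -0.79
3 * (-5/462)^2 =25/71148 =0.00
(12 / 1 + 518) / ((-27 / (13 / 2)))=-127.59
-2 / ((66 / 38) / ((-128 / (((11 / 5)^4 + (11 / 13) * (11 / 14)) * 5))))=110656000 / 90429471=1.22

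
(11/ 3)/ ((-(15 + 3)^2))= -11/ 972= -0.01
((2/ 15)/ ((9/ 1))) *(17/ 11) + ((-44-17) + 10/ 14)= -626432/ 10395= -60.26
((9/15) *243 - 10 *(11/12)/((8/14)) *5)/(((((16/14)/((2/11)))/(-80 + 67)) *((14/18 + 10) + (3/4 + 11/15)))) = -2148783/194216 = -11.06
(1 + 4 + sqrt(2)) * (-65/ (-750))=13 * sqrt(2)/ 150 + 13/ 30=0.56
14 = 14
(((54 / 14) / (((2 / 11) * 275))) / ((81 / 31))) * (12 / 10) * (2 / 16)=31 / 7000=0.00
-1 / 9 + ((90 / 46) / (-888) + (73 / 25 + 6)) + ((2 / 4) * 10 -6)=11958281 / 1531800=7.81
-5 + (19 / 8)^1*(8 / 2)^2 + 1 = 34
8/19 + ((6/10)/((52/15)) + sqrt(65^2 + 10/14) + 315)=2 * sqrt(51765)/7 + 311807/988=380.60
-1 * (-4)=4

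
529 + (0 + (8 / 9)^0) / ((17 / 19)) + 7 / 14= 18041 / 34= 530.62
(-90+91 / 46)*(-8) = 16196 / 23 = 704.17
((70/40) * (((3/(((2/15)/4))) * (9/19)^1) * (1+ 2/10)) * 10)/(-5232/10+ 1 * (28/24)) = -510300/297559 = -1.71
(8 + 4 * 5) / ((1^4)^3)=28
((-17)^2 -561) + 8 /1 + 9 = -255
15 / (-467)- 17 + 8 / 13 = -99666 / 6071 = -16.42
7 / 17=0.41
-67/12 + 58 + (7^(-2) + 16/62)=52.70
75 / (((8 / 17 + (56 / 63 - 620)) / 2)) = -11475 / 47326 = -0.24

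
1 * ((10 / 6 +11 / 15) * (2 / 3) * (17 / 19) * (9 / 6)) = 204 / 95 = 2.15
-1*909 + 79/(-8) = -7351/8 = -918.88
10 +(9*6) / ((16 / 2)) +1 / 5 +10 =539 / 20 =26.95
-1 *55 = -55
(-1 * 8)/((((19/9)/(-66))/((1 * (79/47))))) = 375408/893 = 420.39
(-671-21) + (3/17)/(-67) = -788191/1139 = -692.00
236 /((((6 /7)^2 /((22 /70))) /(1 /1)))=4543 /45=100.96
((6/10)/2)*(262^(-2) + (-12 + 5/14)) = -16783437/4805080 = -3.49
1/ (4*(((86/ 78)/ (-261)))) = -10179/ 172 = -59.18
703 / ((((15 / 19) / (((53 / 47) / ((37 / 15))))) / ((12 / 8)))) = 57399 / 94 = 610.63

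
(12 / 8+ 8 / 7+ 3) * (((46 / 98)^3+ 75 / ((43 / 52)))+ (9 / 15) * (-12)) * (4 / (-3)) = -334114818974 / 531185235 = -629.00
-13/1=-13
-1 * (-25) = 25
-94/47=-2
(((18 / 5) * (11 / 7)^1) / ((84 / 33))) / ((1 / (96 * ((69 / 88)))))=40986 / 245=167.29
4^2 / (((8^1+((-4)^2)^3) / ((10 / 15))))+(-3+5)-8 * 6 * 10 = -735638 / 1539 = -478.00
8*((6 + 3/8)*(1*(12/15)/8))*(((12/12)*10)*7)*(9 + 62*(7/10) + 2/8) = 375921/20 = 18796.05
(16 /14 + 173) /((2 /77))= 13409 /2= 6704.50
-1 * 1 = -1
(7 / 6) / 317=0.00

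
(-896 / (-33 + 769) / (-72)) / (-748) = -7 / 309672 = -0.00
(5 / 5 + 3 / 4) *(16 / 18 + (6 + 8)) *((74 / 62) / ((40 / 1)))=17353 / 22320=0.78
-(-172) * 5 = 860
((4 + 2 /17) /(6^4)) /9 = 35 /99144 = 0.00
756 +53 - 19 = 790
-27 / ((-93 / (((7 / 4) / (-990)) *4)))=-7 / 3410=-0.00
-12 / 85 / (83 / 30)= -72 / 1411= -0.05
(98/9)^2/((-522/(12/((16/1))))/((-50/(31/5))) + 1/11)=13205500/9622233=1.37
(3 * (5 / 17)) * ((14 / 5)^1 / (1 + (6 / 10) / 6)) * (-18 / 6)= -1260 / 187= -6.74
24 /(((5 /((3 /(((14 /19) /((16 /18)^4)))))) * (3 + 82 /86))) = 6692864 /2168775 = 3.09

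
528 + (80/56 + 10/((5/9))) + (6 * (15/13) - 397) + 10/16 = 115007/728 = 157.98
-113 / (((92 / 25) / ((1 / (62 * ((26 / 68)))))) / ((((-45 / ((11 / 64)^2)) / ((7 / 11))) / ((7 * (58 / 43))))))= 47579328000 / 144883739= 328.40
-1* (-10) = 10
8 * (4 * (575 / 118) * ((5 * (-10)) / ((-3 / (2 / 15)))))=346.52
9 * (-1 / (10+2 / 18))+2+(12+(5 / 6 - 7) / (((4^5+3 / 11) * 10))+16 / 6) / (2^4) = 664890881 / 328095040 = 2.03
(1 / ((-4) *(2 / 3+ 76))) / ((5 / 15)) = -9 / 920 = -0.01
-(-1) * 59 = 59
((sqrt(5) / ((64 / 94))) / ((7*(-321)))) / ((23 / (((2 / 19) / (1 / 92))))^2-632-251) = 94*sqrt(5) / 126171297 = 0.00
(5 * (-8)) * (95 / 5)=-760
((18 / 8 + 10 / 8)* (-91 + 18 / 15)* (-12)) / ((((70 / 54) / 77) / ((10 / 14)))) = 800118 / 5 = 160023.60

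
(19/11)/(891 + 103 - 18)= 19/10736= 0.00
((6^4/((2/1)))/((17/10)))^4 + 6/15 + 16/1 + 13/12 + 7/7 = 105791621622224789/5011260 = 21110782841.49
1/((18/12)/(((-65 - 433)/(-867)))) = 332/867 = 0.38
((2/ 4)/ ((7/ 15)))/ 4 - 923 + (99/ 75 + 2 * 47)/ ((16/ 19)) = -809.54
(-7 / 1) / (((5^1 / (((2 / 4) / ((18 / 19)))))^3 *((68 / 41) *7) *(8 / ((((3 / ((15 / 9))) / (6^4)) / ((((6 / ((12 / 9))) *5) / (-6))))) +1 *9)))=281219 / 8562472416000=0.00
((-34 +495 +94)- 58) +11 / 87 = 43250 / 87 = 497.13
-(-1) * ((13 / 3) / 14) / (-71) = -13 / 2982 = -0.00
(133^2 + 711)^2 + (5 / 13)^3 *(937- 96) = 743816425125 / 2197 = 338560047.85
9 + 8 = 17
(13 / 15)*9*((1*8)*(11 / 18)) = 572 / 15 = 38.13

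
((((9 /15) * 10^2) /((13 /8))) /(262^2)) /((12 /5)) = 50 /223093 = 0.00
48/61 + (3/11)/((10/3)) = 5829/6710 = 0.87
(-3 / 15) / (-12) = 1 / 60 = 0.02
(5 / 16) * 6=15 / 8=1.88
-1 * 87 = -87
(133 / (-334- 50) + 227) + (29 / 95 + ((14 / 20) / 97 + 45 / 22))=8914083383 / 38924160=229.01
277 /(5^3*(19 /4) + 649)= 1108 /4971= 0.22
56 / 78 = 28 / 39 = 0.72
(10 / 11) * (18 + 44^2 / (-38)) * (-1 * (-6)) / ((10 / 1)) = -3756 / 209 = -17.97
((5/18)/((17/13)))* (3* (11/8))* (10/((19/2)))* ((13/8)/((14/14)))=46475/31008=1.50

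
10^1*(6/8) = 15/2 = 7.50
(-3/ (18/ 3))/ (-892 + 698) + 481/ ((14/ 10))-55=783767/ 2716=288.57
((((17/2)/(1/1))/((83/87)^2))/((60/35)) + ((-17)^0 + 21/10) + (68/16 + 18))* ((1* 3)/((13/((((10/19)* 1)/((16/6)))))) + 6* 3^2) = 1664.48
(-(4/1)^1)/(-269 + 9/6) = 8/535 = 0.01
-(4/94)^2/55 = -4/121495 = -0.00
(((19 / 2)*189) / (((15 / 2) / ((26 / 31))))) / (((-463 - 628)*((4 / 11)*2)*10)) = -171171 / 6764200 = -0.03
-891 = -891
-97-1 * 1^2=-98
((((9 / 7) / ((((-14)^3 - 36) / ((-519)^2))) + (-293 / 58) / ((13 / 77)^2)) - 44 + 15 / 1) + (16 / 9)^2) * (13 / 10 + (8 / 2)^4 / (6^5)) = -8198344696219501 / 18772358131800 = -436.72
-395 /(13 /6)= -2370 /13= -182.31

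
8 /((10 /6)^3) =1.73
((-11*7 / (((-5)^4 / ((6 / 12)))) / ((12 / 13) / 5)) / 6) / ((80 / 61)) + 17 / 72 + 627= 903158939 / 1440000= 627.19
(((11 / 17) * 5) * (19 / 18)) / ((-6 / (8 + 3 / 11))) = -8645 / 1836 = -4.71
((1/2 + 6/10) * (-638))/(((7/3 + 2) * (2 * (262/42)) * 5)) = -221067/85150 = -2.60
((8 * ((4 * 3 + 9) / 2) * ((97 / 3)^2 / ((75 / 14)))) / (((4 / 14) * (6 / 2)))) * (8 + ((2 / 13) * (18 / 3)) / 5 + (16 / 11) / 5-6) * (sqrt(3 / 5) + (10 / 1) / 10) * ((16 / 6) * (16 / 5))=194979771392 * sqrt(15) / 2413125 + 194979771392 / 482625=716934.38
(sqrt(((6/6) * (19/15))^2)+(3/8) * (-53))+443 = 50927/120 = 424.39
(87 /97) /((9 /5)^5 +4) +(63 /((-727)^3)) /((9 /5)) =104465165594270 /2666726858887499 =0.04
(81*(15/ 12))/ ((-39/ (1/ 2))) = -135/ 104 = -1.30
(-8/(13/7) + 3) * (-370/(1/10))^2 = -232730000/13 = -17902307.69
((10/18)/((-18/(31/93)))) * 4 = -10/243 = -0.04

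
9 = 9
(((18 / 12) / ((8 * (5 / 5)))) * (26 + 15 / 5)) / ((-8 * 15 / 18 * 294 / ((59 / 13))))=-5133 / 407680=-0.01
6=6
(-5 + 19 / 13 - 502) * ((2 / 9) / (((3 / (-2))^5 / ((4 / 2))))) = 841216 / 28431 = 29.59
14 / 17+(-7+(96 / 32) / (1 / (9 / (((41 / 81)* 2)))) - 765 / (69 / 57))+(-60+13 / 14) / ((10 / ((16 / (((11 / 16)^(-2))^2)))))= -5815165507477 / 9192816640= -632.58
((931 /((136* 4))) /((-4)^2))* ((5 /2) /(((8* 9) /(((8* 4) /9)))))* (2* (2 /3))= 4655 /264384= 0.02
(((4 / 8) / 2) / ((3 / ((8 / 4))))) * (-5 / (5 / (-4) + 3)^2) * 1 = -40 / 147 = -0.27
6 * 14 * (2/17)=168/17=9.88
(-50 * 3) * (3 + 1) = -600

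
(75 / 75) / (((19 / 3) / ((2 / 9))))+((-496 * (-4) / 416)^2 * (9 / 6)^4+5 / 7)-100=4288283 / 269724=15.90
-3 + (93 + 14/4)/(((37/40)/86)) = 331849/37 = 8968.89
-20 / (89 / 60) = -1200 / 89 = -13.48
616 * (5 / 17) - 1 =180.18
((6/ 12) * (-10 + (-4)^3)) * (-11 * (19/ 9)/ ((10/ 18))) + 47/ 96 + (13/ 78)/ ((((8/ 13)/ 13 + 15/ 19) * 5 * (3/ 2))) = 1547.12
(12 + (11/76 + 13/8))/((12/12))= 2093/152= 13.77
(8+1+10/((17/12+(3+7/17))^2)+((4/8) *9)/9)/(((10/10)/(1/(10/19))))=73213061/3880900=18.86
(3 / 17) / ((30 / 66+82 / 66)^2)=3267 / 53312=0.06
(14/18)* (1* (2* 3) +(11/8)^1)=413/72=5.74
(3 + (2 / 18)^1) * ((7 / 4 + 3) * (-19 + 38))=2527 / 9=280.78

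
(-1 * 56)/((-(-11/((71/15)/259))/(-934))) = 530512/6105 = 86.90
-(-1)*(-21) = -21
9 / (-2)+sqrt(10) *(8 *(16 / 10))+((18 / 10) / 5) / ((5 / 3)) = -1071 / 250+64 *sqrt(10) / 5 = 36.19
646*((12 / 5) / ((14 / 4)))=15504 / 35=442.97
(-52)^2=2704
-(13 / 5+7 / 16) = -243 / 80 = -3.04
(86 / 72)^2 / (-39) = -1849 / 50544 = -0.04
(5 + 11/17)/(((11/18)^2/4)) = 124416/2057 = 60.48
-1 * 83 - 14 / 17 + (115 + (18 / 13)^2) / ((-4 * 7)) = -88.00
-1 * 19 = -19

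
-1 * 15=-15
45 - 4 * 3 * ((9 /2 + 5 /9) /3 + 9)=-749 /9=-83.22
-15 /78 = -5 /26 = -0.19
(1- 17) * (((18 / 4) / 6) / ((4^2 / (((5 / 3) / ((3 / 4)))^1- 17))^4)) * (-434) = 67899456457 / 17915904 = 3789.90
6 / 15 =2 / 5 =0.40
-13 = -13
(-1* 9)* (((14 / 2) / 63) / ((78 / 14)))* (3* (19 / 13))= -133 / 169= -0.79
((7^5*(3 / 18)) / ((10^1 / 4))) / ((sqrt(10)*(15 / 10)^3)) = 67228*sqrt(10) / 2025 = 104.98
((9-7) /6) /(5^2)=1 /75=0.01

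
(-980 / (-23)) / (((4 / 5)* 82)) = 1225 / 1886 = 0.65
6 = 6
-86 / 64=-43 / 32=-1.34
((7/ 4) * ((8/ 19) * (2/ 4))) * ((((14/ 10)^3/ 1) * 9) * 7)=151263/ 2375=63.69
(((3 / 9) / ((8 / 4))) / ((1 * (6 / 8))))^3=8 / 729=0.01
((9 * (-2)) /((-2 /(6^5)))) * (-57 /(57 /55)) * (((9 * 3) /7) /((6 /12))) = -207852480 /7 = -29693211.43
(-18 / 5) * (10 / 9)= -4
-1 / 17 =-0.06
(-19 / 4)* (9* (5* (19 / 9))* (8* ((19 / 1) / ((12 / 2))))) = -34295 / 3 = -11431.67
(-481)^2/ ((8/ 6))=694083/ 4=173520.75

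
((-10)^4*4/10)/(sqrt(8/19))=1000*sqrt(38)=6164.41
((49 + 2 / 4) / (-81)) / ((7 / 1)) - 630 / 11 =-79501 / 1386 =-57.36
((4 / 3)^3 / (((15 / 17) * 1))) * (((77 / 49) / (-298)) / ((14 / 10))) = -5984 / 591381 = -0.01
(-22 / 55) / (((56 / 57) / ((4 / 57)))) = -1 / 35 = -0.03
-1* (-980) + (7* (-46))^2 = 104664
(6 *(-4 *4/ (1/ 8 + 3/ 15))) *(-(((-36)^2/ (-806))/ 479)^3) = -1044855521280/ 93511501612121489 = -0.00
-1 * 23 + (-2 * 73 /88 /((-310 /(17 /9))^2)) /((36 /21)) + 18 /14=-624721763353 /28770033600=-21.71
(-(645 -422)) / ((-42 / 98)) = 1561 / 3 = 520.33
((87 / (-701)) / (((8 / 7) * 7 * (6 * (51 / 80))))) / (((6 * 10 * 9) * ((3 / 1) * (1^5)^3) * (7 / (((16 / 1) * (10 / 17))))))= -1160 / 344603889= -0.00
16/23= 0.70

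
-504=-504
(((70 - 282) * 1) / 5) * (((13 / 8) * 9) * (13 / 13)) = -6201 / 10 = -620.10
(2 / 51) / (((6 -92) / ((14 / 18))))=-7 / 19737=-0.00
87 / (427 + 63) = 87 / 490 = 0.18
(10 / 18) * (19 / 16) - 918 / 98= -61441 / 7056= -8.71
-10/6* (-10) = 50/3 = 16.67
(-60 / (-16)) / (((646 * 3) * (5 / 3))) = 3 / 2584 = 0.00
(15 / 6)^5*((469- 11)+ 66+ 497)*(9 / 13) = 28715625 / 416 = 69027.94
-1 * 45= -45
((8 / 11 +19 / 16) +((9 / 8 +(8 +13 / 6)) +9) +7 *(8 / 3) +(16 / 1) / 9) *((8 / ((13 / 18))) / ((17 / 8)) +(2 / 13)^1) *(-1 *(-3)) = 40062487 / 58344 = 686.66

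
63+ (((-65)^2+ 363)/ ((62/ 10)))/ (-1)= -677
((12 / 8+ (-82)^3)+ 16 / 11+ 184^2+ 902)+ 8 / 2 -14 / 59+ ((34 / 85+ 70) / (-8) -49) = -516661.08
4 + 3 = 7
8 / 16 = 1 / 2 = 0.50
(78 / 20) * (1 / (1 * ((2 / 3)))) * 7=819 / 20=40.95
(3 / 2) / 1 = 3 / 2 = 1.50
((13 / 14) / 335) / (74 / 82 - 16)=-533 / 2903110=-0.00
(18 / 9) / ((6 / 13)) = 13 / 3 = 4.33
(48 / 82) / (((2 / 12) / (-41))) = -144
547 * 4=2188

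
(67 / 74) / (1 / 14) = 469 / 37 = 12.68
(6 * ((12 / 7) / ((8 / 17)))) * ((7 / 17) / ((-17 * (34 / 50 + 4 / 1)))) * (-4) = 100 / 221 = 0.45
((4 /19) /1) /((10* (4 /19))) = 1 /10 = 0.10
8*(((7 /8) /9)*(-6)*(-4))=56 /3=18.67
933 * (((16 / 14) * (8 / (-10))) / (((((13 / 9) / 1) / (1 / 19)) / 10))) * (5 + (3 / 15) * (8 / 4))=-14510016 / 8645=-1678.43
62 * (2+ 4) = 372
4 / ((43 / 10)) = 40 / 43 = 0.93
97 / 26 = 3.73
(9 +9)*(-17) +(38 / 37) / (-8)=-45307 / 148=-306.13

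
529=529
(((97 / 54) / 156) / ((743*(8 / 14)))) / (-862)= -679 / 21581142336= -0.00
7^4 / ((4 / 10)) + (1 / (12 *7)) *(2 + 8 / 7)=882373 / 147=6002.54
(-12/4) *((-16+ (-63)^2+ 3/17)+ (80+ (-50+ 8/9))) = -609562/51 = -11952.20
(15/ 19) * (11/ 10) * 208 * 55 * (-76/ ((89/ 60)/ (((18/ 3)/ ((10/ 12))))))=-326177280/ 89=-3664913.26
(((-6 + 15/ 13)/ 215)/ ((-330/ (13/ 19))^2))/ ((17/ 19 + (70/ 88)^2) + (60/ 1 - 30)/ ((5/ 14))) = -364/ 321289641375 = -0.00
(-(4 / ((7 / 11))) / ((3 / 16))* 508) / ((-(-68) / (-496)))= 44346368 / 357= 124219.52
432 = 432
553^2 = 305809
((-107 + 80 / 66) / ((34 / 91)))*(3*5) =-1588405 / 374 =-4247.07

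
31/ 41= 0.76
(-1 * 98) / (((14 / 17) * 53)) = -2.25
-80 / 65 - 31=-419 / 13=-32.23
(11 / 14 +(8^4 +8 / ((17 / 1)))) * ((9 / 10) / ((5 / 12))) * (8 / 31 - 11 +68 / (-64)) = -30831222699 / 295120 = -104470.12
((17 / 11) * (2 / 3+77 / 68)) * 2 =367 / 66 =5.56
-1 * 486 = -486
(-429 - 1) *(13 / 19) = -5590 / 19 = -294.21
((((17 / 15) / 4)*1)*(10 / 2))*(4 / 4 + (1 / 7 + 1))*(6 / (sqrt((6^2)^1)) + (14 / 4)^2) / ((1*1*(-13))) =-4505 / 1456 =-3.09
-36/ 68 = -9/ 17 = -0.53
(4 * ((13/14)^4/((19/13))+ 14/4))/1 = 2925957/182476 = 16.03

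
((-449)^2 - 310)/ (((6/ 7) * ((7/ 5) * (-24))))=-335485/ 48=-6989.27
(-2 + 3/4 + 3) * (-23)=-161/4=-40.25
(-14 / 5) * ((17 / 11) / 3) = -238 / 165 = -1.44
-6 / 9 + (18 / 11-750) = -24718 / 33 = -749.03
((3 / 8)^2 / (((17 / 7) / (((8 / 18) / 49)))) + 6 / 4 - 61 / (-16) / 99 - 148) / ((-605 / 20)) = 4.84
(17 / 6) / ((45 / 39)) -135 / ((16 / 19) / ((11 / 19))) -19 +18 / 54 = -78497 / 720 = -109.02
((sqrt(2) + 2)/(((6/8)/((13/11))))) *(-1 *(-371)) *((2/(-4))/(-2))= 4823 *sqrt(2)/33 + 9646/33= 498.99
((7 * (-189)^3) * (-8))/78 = 63011844/13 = 4847064.92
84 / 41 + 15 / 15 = 125 / 41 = 3.05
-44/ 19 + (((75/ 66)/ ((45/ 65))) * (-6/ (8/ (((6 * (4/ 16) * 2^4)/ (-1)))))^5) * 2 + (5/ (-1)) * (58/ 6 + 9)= 3889300828/ 627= 6203031.62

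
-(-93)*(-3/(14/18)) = -2511/7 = -358.71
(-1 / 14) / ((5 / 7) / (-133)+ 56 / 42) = -399 / 7418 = -0.05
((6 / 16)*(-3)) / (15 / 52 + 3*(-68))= 13 / 2354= 0.01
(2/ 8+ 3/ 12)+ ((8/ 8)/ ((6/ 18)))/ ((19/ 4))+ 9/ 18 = 31/ 19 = 1.63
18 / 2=9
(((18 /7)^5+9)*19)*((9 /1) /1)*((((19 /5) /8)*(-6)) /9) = -2210219973 /336140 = -6575.30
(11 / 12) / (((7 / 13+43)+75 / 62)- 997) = -4433 / 4605090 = -0.00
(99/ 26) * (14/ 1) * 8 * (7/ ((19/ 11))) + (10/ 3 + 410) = 1586944/ 741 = 2141.62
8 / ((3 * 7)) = 8 / 21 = 0.38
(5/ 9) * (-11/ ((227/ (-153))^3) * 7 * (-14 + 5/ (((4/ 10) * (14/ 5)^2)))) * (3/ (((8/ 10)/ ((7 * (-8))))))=1596577487175/ 46788332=34123.41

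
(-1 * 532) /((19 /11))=-308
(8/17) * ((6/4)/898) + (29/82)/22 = 232181/13769932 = 0.02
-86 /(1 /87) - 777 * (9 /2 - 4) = -15741 /2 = -7870.50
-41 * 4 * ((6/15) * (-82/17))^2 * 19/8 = -1449.96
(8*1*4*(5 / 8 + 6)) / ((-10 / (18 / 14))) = -954 / 35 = -27.26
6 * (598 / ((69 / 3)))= 156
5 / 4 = 1.25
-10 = -10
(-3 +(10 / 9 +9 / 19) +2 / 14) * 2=-3046 / 1197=-2.54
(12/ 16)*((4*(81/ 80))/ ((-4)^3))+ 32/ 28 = 39259/ 35840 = 1.10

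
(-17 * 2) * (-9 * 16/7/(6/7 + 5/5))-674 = -297.38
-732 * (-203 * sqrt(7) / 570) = 24766 * sqrt(7) / 95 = 689.73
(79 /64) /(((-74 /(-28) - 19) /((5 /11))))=-2765 /80608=-0.03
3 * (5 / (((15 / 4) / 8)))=32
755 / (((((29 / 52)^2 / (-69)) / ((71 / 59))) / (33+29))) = -620087201760 / 49619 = -12496970.95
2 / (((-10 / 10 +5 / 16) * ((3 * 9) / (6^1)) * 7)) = -64 / 693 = -0.09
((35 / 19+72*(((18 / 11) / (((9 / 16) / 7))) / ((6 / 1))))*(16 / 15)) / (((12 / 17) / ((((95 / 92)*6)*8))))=13996304 / 759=18440.45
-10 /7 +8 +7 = 95 /7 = 13.57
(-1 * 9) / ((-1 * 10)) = 9 / 10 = 0.90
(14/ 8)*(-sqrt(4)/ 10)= -7/ 20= -0.35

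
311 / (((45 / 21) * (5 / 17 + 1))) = 37009 / 330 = 112.15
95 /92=1.03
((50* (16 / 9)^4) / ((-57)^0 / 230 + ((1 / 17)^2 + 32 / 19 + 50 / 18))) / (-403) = -4138369024000 / 14925954004533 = -0.28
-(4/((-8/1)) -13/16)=21/16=1.31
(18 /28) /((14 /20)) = 45 /49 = 0.92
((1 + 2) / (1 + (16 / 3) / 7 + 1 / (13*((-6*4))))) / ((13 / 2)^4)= 8064 / 8438677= 0.00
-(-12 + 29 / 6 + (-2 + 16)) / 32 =-0.21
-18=-18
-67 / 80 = -0.84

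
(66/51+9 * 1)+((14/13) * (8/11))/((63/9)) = 25297/2431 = 10.41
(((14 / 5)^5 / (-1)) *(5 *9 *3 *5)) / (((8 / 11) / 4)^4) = -13287849498 / 125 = -106302795.98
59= 59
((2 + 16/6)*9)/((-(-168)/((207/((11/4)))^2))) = 1416.50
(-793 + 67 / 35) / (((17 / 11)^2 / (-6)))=20101488 / 10115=1987.29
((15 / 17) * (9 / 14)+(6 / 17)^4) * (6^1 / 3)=681399 / 584647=1.17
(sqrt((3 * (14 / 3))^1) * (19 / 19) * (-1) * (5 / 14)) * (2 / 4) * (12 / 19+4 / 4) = -155 * sqrt(14) / 532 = -1.09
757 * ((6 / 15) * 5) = 1514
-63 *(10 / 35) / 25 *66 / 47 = -1188 / 1175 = -1.01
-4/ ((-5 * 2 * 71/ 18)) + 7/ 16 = 3061/ 5680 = 0.54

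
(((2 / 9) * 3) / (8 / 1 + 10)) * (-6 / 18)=-1 / 81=-0.01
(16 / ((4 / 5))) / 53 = 0.38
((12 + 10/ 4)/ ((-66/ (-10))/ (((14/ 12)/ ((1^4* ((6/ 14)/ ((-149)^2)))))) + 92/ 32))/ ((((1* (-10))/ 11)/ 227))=-157548819274/ 125107387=-1259.31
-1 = -1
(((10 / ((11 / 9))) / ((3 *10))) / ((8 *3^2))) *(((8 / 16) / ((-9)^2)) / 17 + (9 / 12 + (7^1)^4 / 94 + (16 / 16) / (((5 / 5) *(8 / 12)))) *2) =899359 / 4271454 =0.21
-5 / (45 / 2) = -2 / 9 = -0.22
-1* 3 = -3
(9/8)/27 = 1/24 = 0.04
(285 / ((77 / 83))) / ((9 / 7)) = 7885 / 33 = 238.94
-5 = -5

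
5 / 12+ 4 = 53 / 12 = 4.42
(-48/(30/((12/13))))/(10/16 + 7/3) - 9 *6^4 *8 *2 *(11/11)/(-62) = 430563456/143065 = 3009.57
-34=-34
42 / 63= 2 / 3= 0.67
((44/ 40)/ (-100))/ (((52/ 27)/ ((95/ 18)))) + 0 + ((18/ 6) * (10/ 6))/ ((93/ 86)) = 8885689/ 1934400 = 4.59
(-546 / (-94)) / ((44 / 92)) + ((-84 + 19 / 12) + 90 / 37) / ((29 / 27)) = -138292521 / 2218964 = -62.32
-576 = -576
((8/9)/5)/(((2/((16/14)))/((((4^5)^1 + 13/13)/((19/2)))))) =13120/1197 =10.96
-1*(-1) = 1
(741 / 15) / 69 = 247 / 345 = 0.72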